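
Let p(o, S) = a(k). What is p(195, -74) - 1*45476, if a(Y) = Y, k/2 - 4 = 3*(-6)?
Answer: -45504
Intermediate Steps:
k = -28 (k = 8 + 2*(3*(-6)) = 8 + 2*(-18) = 8 - 36 = -28)
p(o, S) = -28
p(195, -74) - 1*45476 = -28 - 1*45476 = -28 - 45476 = -45504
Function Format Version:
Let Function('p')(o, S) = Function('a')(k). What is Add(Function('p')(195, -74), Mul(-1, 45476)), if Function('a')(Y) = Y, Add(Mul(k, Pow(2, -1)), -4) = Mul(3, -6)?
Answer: -45504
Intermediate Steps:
k = -28 (k = Add(8, Mul(2, Mul(3, -6))) = Add(8, Mul(2, -18)) = Add(8, -36) = -28)
Function('p')(o, S) = -28
Add(Function('p')(195, -74), Mul(-1, 45476)) = Add(-28, Mul(-1, 45476)) = Add(-28, -45476) = -45504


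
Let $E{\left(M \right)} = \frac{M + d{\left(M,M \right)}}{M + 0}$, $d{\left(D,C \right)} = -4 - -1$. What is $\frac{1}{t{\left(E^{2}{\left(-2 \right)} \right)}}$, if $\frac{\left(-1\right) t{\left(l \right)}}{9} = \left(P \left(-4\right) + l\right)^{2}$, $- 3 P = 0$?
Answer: $- \frac{16}{5625} \approx -0.0028444$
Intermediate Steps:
$P = 0$ ($P = \left(- \frac{1}{3}\right) 0 = 0$)
$d{\left(D,C \right)} = -3$ ($d{\left(D,C \right)} = -4 + 1 = -3$)
$E{\left(M \right)} = \frac{-3 + M}{M}$ ($E{\left(M \right)} = \frac{M - 3}{M + 0} = \frac{-3 + M}{M}$)
$t{\left(l \right)} = - 9 l^{2}$ ($t{\left(l \right)} = - 9 \left(0 \left(-4\right) + l\right)^{2} = - 9 \left(0 + l\right)^{2} = - 9 l^{2}$)
$\frac{1}{t{\left(E^{2}{\left(-2 \right)} \right)}} = \frac{1}{\left(-9\right) \left(\left(\frac{-3 - 2}{-2}\right)^{2}\right)^{2}} = \frac{1}{\left(-9\right) \left(\left(\left(- \frac{1}{2}\right) \left(-5\right)\right)^{2}\right)^{2}} = \frac{1}{\left(-9\right) \left(\left(\frac{5}{2}\right)^{2}\right)^{2}} = \frac{1}{\left(-9\right) \left(\frac{25}{4}\right)^{2}} = \frac{1}{\left(-9\right) \frac{625}{16}} = \frac{1}{- \frac{5625}{16}} = - \frac{16}{5625}$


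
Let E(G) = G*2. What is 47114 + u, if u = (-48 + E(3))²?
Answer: 48878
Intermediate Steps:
E(G) = 2*G
u = 1764 (u = (-48 + 2*3)² = (-48 + 6)² = (-42)² = 1764)
47114 + u = 47114 + 1764 = 48878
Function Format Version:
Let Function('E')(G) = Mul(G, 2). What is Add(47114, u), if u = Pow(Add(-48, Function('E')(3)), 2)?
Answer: 48878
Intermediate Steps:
Function('E')(G) = Mul(2, G)
u = 1764 (u = Pow(Add(-48, Mul(2, 3)), 2) = Pow(Add(-48, 6), 2) = Pow(-42, 2) = 1764)
Add(47114, u) = Add(47114, 1764) = 48878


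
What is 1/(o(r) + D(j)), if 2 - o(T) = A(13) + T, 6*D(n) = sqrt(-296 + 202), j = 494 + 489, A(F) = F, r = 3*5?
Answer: -468/12215 - 3*I*sqrt(94)/12215 ≈ -0.038314 - 0.0023812*I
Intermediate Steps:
r = 15
j = 983
D(n) = I*sqrt(94)/6 (D(n) = sqrt(-296 + 202)/6 = sqrt(-94)/6 = (I*sqrt(94))/6 = I*sqrt(94)/6)
o(T) = -11 - T (o(T) = 2 - (13 + T) = 2 + (-13 - T) = -11 - T)
1/(o(r) + D(j)) = 1/((-11 - 1*15) + I*sqrt(94)/6) = 1/((-11 - 15) + I*sqrt(94)/6) = 1/(-26 + I*sqrt(94)/6)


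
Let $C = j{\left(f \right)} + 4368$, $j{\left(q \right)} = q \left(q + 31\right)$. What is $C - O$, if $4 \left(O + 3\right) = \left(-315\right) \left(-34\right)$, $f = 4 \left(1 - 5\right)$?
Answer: $\frac{2907}{2} \approx 1453.5$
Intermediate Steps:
$f = -16$ ($f = 4 \left(-4\right) = -16$)
$j{\left(q \right)} = q \left(31 + q\right)$
$C = 4128$ ($C = - 16 \left(31 - 16\right) + 4368 = \left(-16\right) 15 + 4368 = -240 + 4368 = 4128$)
$O = \frac{5349}{2}$ ($O = -3 + \frac{\left(-315\right) \left(-34\right)}{4} = -3 + \frac{1}{4} \cdot 10710 = -3 + \frac{5355}{2} = \frac{5349}{2} \approx 2674.5$)
$C - O = 4128 - \frac{5349}{2} = \frac{2907}{2}$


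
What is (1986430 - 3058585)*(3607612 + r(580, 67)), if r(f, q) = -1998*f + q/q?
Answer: -2625464215815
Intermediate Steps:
r(f, q) = 1 - 1998*f (r(f, q) = -1998*f + 1 = 1 - 1998*f)
(1986430 - 3058585)*(3607612 + r(580, 67)) = (1986430 - 3058585)*(3607612 + (1 - 1998*580)) = -1072155*(3607612 + (1 - 1158840)) = -1072155*(3607612 - 1158839) = -1072155*2448773 = -2625464215815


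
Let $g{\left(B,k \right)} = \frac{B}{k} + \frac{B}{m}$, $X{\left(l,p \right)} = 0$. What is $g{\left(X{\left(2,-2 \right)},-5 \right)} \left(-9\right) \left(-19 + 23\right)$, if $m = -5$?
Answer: $0$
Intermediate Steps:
$g{\left(B,k \right)} = - \frac{B}{5} + \frac{B}{k}$ ($g{\left(B,k \right)} = \frac{B}{k} + \frac{B}{-5} = \frac{B}{k} + B \left(- \frac{1}{5}\right) = \frac{B}{k} - \frac{B}{5} = - \frac{B}{5} + \frac{B}{k}$)
$g{\left(X{\left(2,-2 \right)},-5 \right)} \left(-9\right) \left(-19 + 23\right) = \left(\left(- \frac{1}{5}\right) 0 + \frac{0}{-5}\right) \left(-9\right) \left(-19 + 23\right) = \left(0 + 0 \left(- \frac{1}{5}\right)\right) \left(-9\right) 4 = \left(0 + 0\right) \left(-9\right) 4 = 0 \left(-9\right) 4 = 0 \cdot 4 = 0$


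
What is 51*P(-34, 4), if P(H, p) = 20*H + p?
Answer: -34476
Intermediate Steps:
P(H, p) = p + 20*H
51*P(-34, 4) = 51*(4 + 20*(-34)) = 51*(4 - 680) = 51*(-676) = -34476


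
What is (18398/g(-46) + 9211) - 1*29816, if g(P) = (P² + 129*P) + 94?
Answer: -38375709/1862 ≈ -20610.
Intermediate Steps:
g(P) = 94 + P² + 129*P
(18398/g(-46) + 9211) - 1*29816 = (18398/(94 + (-46)² + 129*(-46)) + 9211) - 1*29816 = (18398/(94 + 2116 - 5934) + 9211) - 29816 = (18398/(-3724) + 9211) - 29816 = (18398*(-1/3724) + 9211) - 29816 = (-9199/1862 + 9211) - 29816 = 17141683/1862 - 29816 = -38375709/1862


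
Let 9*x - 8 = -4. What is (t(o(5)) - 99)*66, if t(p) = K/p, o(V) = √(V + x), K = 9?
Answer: -43956/7 ≈ -6279.4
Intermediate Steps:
x = 4/9 (x = 8/9 + (⅑)*(-4) = 8/9 - 4/9 = 4/9 ≈ 0.44444)
o(V) = √(4/9 + V) (o(V) = √(V + 4/9) = √(4/9 + V))
t(p) = 9/p
(t(o(5)) - 99)*66 = (9/((√(4 + 9*5)/3)) - 99)*66 = (9/((√(4 + 45)/3)) - 99)*66 = (9/((√49/3)) - 99)*66 = (9/(((⅓)*7)) - 99)*66 = (9/(7/3) - 99)*66 = (9*(3/7) - 99)*66 = (27/7 - 99)*66 = -666/7*66 = -43956/7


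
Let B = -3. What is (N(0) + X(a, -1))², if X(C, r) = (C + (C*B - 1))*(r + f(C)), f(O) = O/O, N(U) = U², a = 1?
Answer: 0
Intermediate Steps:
f(O) = 1
X(C, r) = (1 + r)*(-1 - 2*C) (X(C, r) = (C + (C*(-3) - 1))*(r + 1) = (C + (-3*C - 1))*(1 + r) = (C + (-1 - 3*C))*(1 + r) = (-1 - 2*C)*(1 + r) = (1 + r)*(-1 - 2*C))
(N(0) + X(a, -1))² = (0² + (-1 - 1*(-1) - 2*1 - 2*1*(-1)))² = (0 + (-1 + 1 - 2 + 2))² = (0 + 0)² = 0² = 0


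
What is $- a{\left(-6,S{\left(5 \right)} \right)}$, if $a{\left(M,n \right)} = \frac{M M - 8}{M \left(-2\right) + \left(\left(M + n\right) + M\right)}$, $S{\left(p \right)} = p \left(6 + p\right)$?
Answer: $- \frac{28}{55} \approx -0.50909$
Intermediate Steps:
$a{\left(M,n \right)} = \frac{-8 + M^{2}}{n}$ ($a{\left(M,n \right)} = \frac{M^{2} - 8}{- 2 M + \left(n + 2 M\right)} = \frac{-8 + M^{2}}{n}$)
$- a{\left(-6,S{\left(5 \right)} \right)} = - \frac{-8 + \left(-6\right)^{2}}{5 \left(6 + 5\right)} = - \frac{-8 + 36}{5 \cdot 11} = - \frac{28}{55}$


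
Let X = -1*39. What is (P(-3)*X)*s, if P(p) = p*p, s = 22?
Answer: -7722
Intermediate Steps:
P(p) = p²
X = -39
(P(-3)*X)*s = ((-3)²*(-39))*22 = (9*(-39))*22 = -351*22 = -7722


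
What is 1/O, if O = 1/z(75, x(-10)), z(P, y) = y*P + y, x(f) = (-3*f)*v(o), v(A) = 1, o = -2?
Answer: 2280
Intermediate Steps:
x(f) = -3*f (x(f) = -3*f*1 = -3*f)
z(P, y) = y + P*y (z(P, y) = P*y + y = y + P*y)
O = 1/2280 (O = 1/((-3*(-10))*(1 + 75)) = 1/(30*76) = 1/2280 ≈ 0.00043860)
1/O = 1/(1/2280) = 2280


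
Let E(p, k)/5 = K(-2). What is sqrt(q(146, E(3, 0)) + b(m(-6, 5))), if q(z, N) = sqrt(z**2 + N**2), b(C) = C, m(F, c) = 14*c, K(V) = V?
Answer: sqrt(70 + 2*sqrt(5354)) ≈ 14.709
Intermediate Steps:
E(p, k) = -10 (E(p, k) = 5*(-2) = -10)
q(z, N) = sqrt(N**2 + z**2)
sqrt(q(146, E(3, 0)) + b(m(-6, 5))) = sqrt(sqrt((-10)**2 + 146**2) + 14*5) = sqrt(sqrt(100 + 21316) + 70) = sqrt(sqrt(21416) + 70) = sqrt(2*sqrt(5354) + 70) = sqrt(70 + 2*sqrt(5354))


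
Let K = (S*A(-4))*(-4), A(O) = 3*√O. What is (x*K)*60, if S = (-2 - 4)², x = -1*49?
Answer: 2540160*I ≈ 2.5402e+6*I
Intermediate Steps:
x = -49
S = 36 (S = (-6)² = 36)
K = -864*I (K = (36*(3*√(-4)))*(-4) = (36*(3*(2*I)))*(-4) = (36*(6*I))*(-4) = (216*I)*(-4) = -864*I ≈ -864.0*I)
(x*K)*60 = -(-42336)*I*60 = (42336*I)*60 = 2540160*I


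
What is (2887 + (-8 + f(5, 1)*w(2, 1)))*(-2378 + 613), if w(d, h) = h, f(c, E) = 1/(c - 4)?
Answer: -5083200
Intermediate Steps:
f(c, E) = 1/(-4 + c)
(2887 + (-8 + f(5, 1)*w(2, 1)))*(-2378 + 613) = (2887 + (-8 + 1/(-4 + 5)))*(-2378 + 613) = (2887 + (-8 + 1/1))*(-1765) = (2887 + (-8 + 1*1))*(-1765) = (2887 + (-8 + 1))*(-1765) = (2887 - 7)*(-1765) = 2880*(-1765) = -5083200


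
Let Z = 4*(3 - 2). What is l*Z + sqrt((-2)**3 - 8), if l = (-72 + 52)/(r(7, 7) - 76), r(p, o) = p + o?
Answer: 40/31 + 4*I ≈ 1.2903 + 4.0*I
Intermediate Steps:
r(p, o) = o + p
Z = 4 (Z = 4*1 = 4)
l = 10/31 (l = (-72 + 52)/((7 + 7) - 76) = -20/(14 - 76) = -20/(-62) = -20*(-1/62) = 10/31 ≈ 0.32258)
l*Z + sqrt((-2)**3 - 8) = (10/31)*4 + sqrt((-2)**3 - 8) = 40/31 + sqrt(-8 - 8) = 40/31 + sqrt(-16) = 40/31 + 4*I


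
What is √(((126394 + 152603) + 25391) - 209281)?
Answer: √95107 ≈ 308.39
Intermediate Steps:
√(((126394 + 152603) + 25391) - 209281) = √((278997 + 25391) - 209281) = √(304388 - 209281) = √95107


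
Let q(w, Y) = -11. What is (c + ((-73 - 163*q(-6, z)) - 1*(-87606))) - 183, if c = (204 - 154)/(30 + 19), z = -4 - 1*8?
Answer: 4368057/49 ≈ 89144.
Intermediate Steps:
z = -12 (z = -4 - 8 = -12)
c = 50/49 ≈ 1.0204
(c + ((-73 - 163*q(-6, z)) - 1*(-87606))) - 183 = (50/49 + ((-73 - 163*(-11)) - 1*(-87606))) - 183 = (50/49 + ((-73 + 1793) + 87606)) - 183 = (50/49 + (1720 + 87606)) - 183 = (50/49 + 89326) - 183 = 4377024/49 - 183 = 4368057/49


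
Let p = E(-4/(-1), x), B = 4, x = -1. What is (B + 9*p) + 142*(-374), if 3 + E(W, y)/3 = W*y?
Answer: -53293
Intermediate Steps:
E(W, y) = -9 + 3*W*y (E(W, y) = -9 + 3*(W*y) = -9 + 3*W*y)
p = -21 (p = -9 + 3*(-4/(-1))*(-1) = -9 + 3*(-4*(-1))*(-1) = -9 + 3*4*(-1) = -9 - 12 = -21)
(B + 9*p) + 142*(-374) = (4 + 9*(-21)) + 142*(-374) = (4 - 189) - 53108 = -185 - 53108 = -53293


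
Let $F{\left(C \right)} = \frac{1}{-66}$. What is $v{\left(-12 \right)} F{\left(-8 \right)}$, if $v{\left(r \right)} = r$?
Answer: $\frac{2}{11} \approx 0.18182$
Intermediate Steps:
$F{\left(C \right)} = - \frac{1}{66}$
$v{\left(-12 \right)} F{\left(-8 \right)} = \left(-12\right) \left(- \frac{1}{66}\right) = \frac{2}{11}$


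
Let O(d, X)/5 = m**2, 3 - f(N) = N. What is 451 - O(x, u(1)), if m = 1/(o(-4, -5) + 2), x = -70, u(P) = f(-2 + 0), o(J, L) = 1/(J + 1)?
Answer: 2246/5 ≈ 449.20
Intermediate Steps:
f(N) = 3 - N
o(J, L) = 1/(1 + J)
u(P) = 5 (u(P) = 3 - (-2 + 0) = 3 - 1*(-2) = 3 + 2 = 5)
m = 3/5 (m = 1/(1/(1 - 4) + 2) = 1/(1/(-3) + 2) = 1/(-1/3 + 2) = 1/(5/3) = 3/5 ≈ 0.60000)
O(d, X) = 9/5 (O(d, X) = 5*(3/5)**2 = 5*(9/25) = 9/5)
451 - O(x, u(1)) = 451 - 1*9/5 = 451 - 9/5 = 2246/5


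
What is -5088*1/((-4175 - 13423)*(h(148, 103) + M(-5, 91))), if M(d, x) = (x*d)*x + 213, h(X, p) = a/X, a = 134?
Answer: -62752/8940197553 ≈ -7.0191e-6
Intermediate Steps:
h(X, p) = 134/X
M(d, x) = 213 + d*x² (M(d, x) = (d*x)*x + 213 = d*x² + 213 = 213 + d*x²)
-5088*1/((-4175 - 13423)*(h(148, 103) + M(-5, 91))) = -5088*1/((-4175 - 13423)*(134/148 + (213 - 5*91²))) = -5088*(-1/(17598*(134*(1/148) + (213 - 5*8281)))) = -5088*(-1/(17598*(67/74 + (213 - 41405)))) = -5088*(-1/(17598*(67/74 - 41192))) = -5088/((-17598*(-3048141/74))) = -5088/26820592659/37 = -5088*37/26820592659 = -62752/8940197553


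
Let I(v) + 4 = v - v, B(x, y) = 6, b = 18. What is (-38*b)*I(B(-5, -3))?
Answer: 2736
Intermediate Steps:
I(v) = -4 (I(v) = -4 + (v - v) = -4 + 0 = -4)
(-38*b)*I(B(-5, -3)) = -38*18*(-4) = -684*(-4) = 2736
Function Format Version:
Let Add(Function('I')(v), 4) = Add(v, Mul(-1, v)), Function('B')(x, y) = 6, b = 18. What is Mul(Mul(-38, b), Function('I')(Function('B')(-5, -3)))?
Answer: 2736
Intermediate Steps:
Function('I')(v) = -4 (Function('I')(v) = Add(-4, Add(v, Mul(-1, v))) = Add(-4, 0) = -4)
Mul(Mul(-38, b), Function('I')(Function('B')(-5, -3))) = Mul(Mul(-38, 18), -4) = Mul(-684, -4) = 2736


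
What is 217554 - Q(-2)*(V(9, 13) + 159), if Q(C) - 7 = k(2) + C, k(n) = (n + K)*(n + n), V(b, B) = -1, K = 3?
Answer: 213604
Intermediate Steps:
k(n) = 2*n*(3 + n) (k(n) = (n + 3)*(n + n) = (3 + n)*(2*n) = 2*n*(3 + n))
Q(C) = 27 + C (Q(C) = 7 + (2*2*(3 + 2) + C) = 7 + (2*2*5 + C) = 7 + (20 + C) = 27 + C)
217554 - Q(-2)*(V(9, 13) + 159) = 217554 - (27 - 2)*(-1 + 159) = 217554 - 25*158 = 217554 - 1*3950 = 217554 - 3950 = 213604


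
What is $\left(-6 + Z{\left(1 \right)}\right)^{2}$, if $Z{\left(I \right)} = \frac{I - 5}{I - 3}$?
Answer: $16$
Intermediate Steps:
$Z{\left(I \right)} = \frac{-5 + I}{-3 + I}$
$\left(-6 + Z{\left(1 \right)}\right)^{2} = \left(-6 + \frac{-5 + 1}{-3 + 1}\right)^{2} = \left(-6 + \frac{1}{-2} \left(-4\right)\right)^{2} = \left(-6 - -2\right)^{2} = \left(-6 + 2\right)^{2} = \left(-4\right)^{2} = 16$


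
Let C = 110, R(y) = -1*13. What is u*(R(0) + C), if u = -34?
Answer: -3298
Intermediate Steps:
R(y) = -13
u*(R(0) + C) = -34*(-13 + 110) = -34*97 = -3298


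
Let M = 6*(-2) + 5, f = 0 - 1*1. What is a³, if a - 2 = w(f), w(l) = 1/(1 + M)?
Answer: 1331/216 ≈ 6.1620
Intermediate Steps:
f = -1 (f = 0 - 1 = -1)
M = -7 (M = -12 + 5 = -7)
w(l) = -⅙ (w(l) = 1/(1 - 7) = 1/(-6) = -⅙)
a = 11/6 (a = 2 - ⅙ = 11/6 ≈ 1.8333)
a³ = (11/6)³ = 1331/216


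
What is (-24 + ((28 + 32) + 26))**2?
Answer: 3844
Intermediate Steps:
(-24 + ((28 + 32) + 26))**2 = (-24 + (60 + 26))**2 = (-24 + 86)**2 = 62**2 = 3844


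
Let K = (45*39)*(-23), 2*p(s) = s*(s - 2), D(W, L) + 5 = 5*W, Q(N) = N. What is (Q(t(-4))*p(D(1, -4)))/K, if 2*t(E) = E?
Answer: 0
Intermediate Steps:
t(E) = E/2
D(W, L) = -5 + 5*W
p(s) = s*(-2 + s)/2 (p(s) = (s*(s - 2))/2 = (s*(-2 + s))/2 = s*(-2 + s)/2)
K = -40365 (K = 1755*(-23) = -40365)
(Q(t(-4))*p(D(1, -4)))/K = (((½)*(-4))*((-5 + 5*1)*(-2 + (-5 + 5*1))/2))/(-40365) = -(-5 + 5)*(-2 + (-5 + 5))*(-1/40365) = -0*(-2 + 0)*(-1/40365) = -0*(-2)*(-1/40365) = -2*0*(-1/40365) = 0*(-1/40365) = 0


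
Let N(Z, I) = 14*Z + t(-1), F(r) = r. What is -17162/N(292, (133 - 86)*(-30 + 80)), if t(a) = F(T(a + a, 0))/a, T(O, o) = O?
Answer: -8581/2045 ≈ -4.1961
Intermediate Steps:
t(a) = 2 (t(a) = (a + a)/a = (2*a)/a = 2)
N(Z, I) = 2 + 14*Z (N(Z, I) = 14*Z + 2 = 2 + 14*Z)
-17162/N(292, (133 - 86)*(-30 + 80)) = -17162/(2 + 14*292) = -17162/(2 + 4088) = -17162/4090 = -17162*1/4090 = -8581/2045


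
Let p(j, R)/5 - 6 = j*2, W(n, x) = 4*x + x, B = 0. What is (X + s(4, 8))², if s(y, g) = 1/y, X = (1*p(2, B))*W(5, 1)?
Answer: 1002001/16 ≈ 62625.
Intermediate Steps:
W(n, x) = 5*x
p(j, R) = 30 + 10*j (p(j, R) = 30 + 5*(j*2) = 30 + 5*(2*j) = 30 + 10*j)
X = 250 (X = (1*(30 + 10*2))*(5*1) = (1*(30 + 20))*5 = (1*50)*5 = 50*5 = 250)
(X + s(4, 8))² = (250 + 1/4)² = (250 + ¼)² = (1001/4)² = 1002001/16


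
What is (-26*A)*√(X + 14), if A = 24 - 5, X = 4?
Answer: -1482*√2 ≈ -2095.9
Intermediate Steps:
A = 19
(-26*A)*√(X + 14) = (-26*19)*√(4 + 14) = -1482*√2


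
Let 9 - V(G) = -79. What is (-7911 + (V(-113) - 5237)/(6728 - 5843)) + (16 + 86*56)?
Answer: -2730064/885 ≈ -3084.8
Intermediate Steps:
V(G) = 88 (V(G) = 9 - 1*(-79) = 9 + 79 = 88)
(-7911 + (V(-113) - 5237)/(6728 - 5843)) + (16 + 86*56) = (-7911 + (88 - 5237)/(6728 - 5843)) + (16 + 86*56) = (-7911 - 5149/885) + (16 + 4816) = (-7911 - 5149*1/885) + 4832 = (-7911 - 5149/885) + 4832 = -7006384/885 + 4832 = -2730064/885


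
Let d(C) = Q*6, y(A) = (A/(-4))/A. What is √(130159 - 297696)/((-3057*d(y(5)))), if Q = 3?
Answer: -I*√167537/55026 ≈ -0.0074385*I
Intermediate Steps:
y(A) = -¼ (y(A) = (A*(-¼))/A = (-A/4)/A = -¼)
d(C) = 18 (d(C) = 3*6 = 18)
√(130159 - 297696)/((-3057*d(y(5)))) = √(130159 - 297696)/((-3057*18)) = √(-167537)/(-55026) = (I*√167537)*(-1/55026) = -I*√167537/55026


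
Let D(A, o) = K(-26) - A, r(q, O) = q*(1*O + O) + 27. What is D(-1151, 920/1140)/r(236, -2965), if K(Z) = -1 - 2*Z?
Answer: -1202/1399453 ≈ -0.00085891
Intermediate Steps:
r(q, O) = 27 + 2*O*q (r(q, O) = q*(O + O) + 27 = q*(2*O) + 27 = 2*O*q + 27 = 27 + 2*O*q)
D(A, o) = 51 - A (D(A, o) = (-1 - 2*(-26)) - A = (-1 + 52) - A = 51 - A)
D(-1151, 920/1140)/r(236, -2965) = (51 - 1*(-1151))/(27 + 2*(-2965)*236) = (51 + 1151)/(27 - 1399480) = 1202/(-1399453) = 1202*(-1/1399453) = -1202/1399453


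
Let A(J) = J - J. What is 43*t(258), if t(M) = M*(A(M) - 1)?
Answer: -11094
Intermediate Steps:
A(J) = 0
t(M) = -M (t(M) = M*(0 - 1) = M*(-1) = -M)
43*t(258) = 43*(-1*258) = 43*(-258) = -11094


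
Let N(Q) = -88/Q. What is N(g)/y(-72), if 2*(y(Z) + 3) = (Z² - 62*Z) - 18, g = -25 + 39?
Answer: -11/8421 ≈ -0.0013063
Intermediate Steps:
g = 14
y(Z) = -12 + Z²/2 - 31*Z (y(Z) = -3 + ((Z² - 62*Z) - 18)/2 = -3 + (-18 + Z² - 62*Z)/2 = -3 + (-9 + Z²/2 - 31*Z) = -12 + Z²/2 - 31*Z)
N(g)/y(-72) = (-88/14)/(-12 + (½)*(-72)² - 31*(-72)) = (-88*1/14)/(-12 + (½)*5184 + 2232) = -44/(7*(-12 + 2592 + 2232)) = -44/7/4812 = -44/7*1/4812 = -11/8421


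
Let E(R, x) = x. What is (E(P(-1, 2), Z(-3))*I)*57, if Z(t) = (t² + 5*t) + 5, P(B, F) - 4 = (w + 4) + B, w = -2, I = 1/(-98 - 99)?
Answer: 57/197 ≈ 0.28934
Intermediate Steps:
I = -1/197 (I = 1/(-197) = -1/197 ≈ -0.0050761)
P(B, F) = 6 + B (P(B, F) = 4 + ((-2 + 4) + B) = 4 + (2 + B) = 6 + B)
Z(t) = 5 + t² + 5*t
(E(P(-1, 2), Z(-3))*I)*57 = ((5 + (-3)² + 5*(-3))*(-1/197))*57 = ((5 + 9 - 15)*(-1/197))*57 = -1*(-1/197)*57 = (1/197)*57 = 57/197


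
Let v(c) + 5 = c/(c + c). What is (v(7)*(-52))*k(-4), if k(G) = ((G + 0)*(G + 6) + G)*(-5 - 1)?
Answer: 16848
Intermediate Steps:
v(c) = -9/2 (v(c) = -5 + c/(c + c) = -5 + c/((2*c)) = -5 + (1/(2*c))*c = -5 + 1/2 = -9/2)
k(G) = -6*G - 6*G*(6 + G) (k(G) = (G*(6 + G) + G)*(-6) = (G + G*(6 + G))*(-6) = -6*G - 6*G*(6 + G))
(v(7)*(-52))*k(-4) = (-9/2*(-52))*(-6*(-4)*(7 - 4)) = 234*(-6*(-4)*3) = 234*72 = 16848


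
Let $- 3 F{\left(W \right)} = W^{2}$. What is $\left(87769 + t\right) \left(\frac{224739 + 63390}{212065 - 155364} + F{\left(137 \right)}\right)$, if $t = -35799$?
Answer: $- \frac{55262646763540}{170103} \approx -3.2488 \cdot 10^{8}$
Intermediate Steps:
$F{\left(W \right)} = - \frac{W^{2}}{3}$
$\left(87769 + t\right) \left(\frac{224739 + 63390}{212065 - 155364} + F{\left(137 \right)}\right) = \left(87769 - 35799\right) \left(\frac{224739 + 63390}{212065 - 155364} - \frac{137^{2}}{3}\right) = 51970 \left(\frac{288129}{56701} - \frac{18769}{3}\right) = 51970 \left(- \frac{1063356682}{170103}\right) = - \frac{55262646763540}{170103}$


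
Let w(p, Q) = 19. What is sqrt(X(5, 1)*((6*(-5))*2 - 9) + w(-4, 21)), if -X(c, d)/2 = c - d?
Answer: sqrt(571) ≈ 23.896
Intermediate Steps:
X(c, d) = -2*c + 2*d (X(c, d) = -2*(c - d) = -2*c + 2*d)
sqrt(X(5, 1)*((6*(-5))*2 - 9) + w(-4, 21)) = sqrt((-2*5 + 2*1)*((6*(-5))*2 - 9) + 19) = sqrt((-10 + 2)*(-30*2 - 9) + 19) = sqrt(-8*(-60 - 9) + 19) = sqrt(-8*(-69) + 19) = sqrt(552 + 19) = sqrt(571)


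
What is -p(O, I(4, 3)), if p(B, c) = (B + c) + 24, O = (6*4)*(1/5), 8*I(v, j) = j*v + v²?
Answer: -323/10 ≈ -32.300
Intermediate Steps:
I(v, j) = v²/8 + j*v/8 (I(v, j) = (j*v + v²)/8 = (v² + j*v)/8 = v²/8 + j*v/8)
O = 24/5 (O = 24*(1*(⅕)) = 24*(⅕) = 24/5 ≈ 4.8000)
p(B, c) = 24 + B + c
-p(O, I(4, 3)) = -(24 + 24/5 + (⅛)*4*(3 + 4)) = -(24 + 24/5 + (⅛)*4*7) = -(24 + 24/5 + 7/2) = -1*323/10 = -323/10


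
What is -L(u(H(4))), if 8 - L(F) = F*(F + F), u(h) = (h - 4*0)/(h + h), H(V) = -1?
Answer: -15/2 ≈ -7.5000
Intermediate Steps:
u(h) = ½ (u(h) = (h + 0)/((2*h)) = h*(1/(2*h)) = ½)
L(F) = 8 - 2*F² (L(F) = 8 - F*(F + F) = 8 - F*2*F = 8 - 2*F²)
-L(u(H(4))) = -(8 - 2*(½)²) = -(8 - 2*¼) = -(8 - ½) = -1*15/2 = -15/2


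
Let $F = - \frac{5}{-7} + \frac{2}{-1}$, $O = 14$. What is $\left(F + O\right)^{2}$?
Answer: $\frac{7921}{49} \approx 161.65$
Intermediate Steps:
$F = - \frac{9}{7}$ ($F = \left(-5\right) \left(- \frac{1}{7}\right) + 2 \left(-1\right) = \frac{5}{7} - 2 = - \frac{9}{7} \approx -1.2857$)
$\left(F + O\right)^{2} = \left(- \frac{9}{7} + 14\right)^{2} = \left(\frac{89}{7}\right)^{2} = \frac{7921}{49}$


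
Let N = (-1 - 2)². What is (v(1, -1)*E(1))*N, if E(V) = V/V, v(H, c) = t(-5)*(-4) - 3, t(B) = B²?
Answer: -927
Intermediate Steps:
N = 9 (N = (-3)² = 9)
v(H, c) = -103 (v(H, c) = (-5)²*(-4) - 3 = 25*(-4) - 3 = -100 - 3 = -103)
E(V) = 1
(v(1, -1)*E(1))*N = -103*1*9 = -103*9 = -927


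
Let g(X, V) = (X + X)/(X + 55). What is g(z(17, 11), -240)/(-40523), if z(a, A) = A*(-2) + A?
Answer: 1/81046 ≈ 1.2339e-5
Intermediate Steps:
z(a, A) = -A (z(a, A) = -2*A + A = -A)
g(X, V) = 2*X/(55 + X) (g(X, V) = (2*X)/(55 + X) = 2*X/(55 + X))
g(z(17, 11), -240)/(-40523) = (2*(-1*11)/(55 - 1*11))/(-40523) = (2*(-11)/(55 - 11))*(-1/40523) = (2*(-11)/44)*(-1/40523) = (2*(-11)*(1/44))*(-1/40523) = -1/2*(-1/40523) = 1/81046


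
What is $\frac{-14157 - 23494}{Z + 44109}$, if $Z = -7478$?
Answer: $- \frac{37651}{36631} \approx -1.0278$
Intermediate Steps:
$\frac{-14157 - 23494}{Z + 44109} = \frac{-14157 - 23494}{-7478 + 44109} = - \frac{37651}{36631}$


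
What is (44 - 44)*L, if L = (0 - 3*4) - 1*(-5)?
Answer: 0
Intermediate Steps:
L = -7 (L = (0 - 12) + 5 = -12 + 5 = -7)
(44 - 44)*L = (44 - 44)*(-7) = 0*(-7) = 0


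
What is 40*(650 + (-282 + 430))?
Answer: 31920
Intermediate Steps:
40*(650 + (-282 + 430)) = 40*(650 + 148) = 40*798 = 31920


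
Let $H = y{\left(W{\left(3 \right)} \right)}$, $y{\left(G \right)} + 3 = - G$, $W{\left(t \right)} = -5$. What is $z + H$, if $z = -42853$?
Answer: $-42851$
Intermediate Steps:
$y{\left(G \right)} = -3 - G$
$H = 2$ ($H = -3 - -5 = -3 + 5 = 2$)
$z + H = -42853 + 2 = -42851$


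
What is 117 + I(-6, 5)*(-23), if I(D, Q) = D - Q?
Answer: 370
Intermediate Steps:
117 + I(-6, 5)*(-23) = 117 + (-6 - 1*5)*(-23) = 117 + (-6 - 5)*(-23) = 117 - 11*(-23) = 117 + 253 = 370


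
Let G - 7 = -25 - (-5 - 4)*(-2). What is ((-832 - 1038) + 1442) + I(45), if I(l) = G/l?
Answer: -2144/5 ≈ -428.80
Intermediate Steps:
G = -36 (G = 7 + (-25 - (-5 - 4)*(-2)) = 7 + (-25 - (-9)*(-2)) = 7 + (-25 - 1*18) = 7 + (-25 - 18) = 7 - 43 = -36)
I(l) = -36/l
((-832 - 1038) + 1442) + I(45) = ((-832 - 1038) + 1442) - 36/45 = (-1870 + 1442) - 36*1/45 = -428 - 4/5 = -2144/5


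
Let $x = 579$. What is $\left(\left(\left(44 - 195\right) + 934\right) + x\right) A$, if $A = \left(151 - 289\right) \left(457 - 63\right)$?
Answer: $-74054664$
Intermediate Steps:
$A = -54372$ ($A = \left(151 - 289\right) 394 = \left(-138\right) 394 = -54372$)
$\left(\left(\left(44 - 195\right) + 934\right) + x\right) A = \left(\left(\left(44 - 195\right) + 934\right) + 579\right) \left(-54372\right) = \left(\left(-151 + 934\right) + 579\right) \left(-54372\right) = \left(783 + 579\right) \left(-54372\right) = 1362 \left(-54372\right) = -74054664$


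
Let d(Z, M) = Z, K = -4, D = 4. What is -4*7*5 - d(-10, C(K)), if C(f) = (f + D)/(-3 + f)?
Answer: -130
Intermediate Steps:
C(f) = (4 + f)/(-3 + f) (C(f) = (f + 4)/(-3 + f) = (4 + f)/(-3 + f))
-4*7*5 - d(-10, C(K)) = -4*7*5 - 1*(-10) = -28*5 + 10 = -140 + 10 = -130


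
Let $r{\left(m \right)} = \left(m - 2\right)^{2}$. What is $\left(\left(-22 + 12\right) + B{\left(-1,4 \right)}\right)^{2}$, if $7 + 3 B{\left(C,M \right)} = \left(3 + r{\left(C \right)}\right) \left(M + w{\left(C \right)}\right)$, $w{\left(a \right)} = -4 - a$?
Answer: $\frac{625}{9} \approx 69.444$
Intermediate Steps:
$r{\left(m \right)} = \left(-2 + m\right)^{2}$
$B{\left(C,M \right)} = - \frac{7}{3} + \frac{\left(3 + \left(-2 + C\right)^{2}\right) \left(-4 + M - C\right)}{3}$ ($B{\left(C,M \right)} = - \frac{7}{3} + \frac{\left(3 + \left(-2 + C\right)^{2}\right) \left(M - \left(4 + C\right)\right)}{3} = - \frac{7}{3} + \frac{\left(3 + \left(-2 + C\right)^{2}\right) \left(-4 + M - C\right)}{3}$)
$\left(\left(-22 + 12\right) + B{\left(-1,4 \right)}\right)^{2} = \left(\left(-22 + 12\right) + \left(- \frac{35}{3} + 3 \left(-1\right) - \frac{\left(-1\right)^{3}}{3} + \frac{7}{3} \cdot 4 - \left(- \frac{4}{3}\right) 4 + \frac{1}{3} \cdot 4 \left(-1\right)^{2}\right)\right)^{2} = \left(-10 + \left(- \frac{35}{3} - 3 - - \frac{1}{3} + \frac{28}{3} + \frac{16}{3} + \frac{1}{3} \cdot 4 \cdot 1\right)\right)^{2} = \left(-10 + \left(- \frac{35}{3} - 3 + \frac{1}{3} + \frac{28}{3} + \frac{16}{3} + \frac{4}{3}\right)\right)^{2} = \left(-10 + \frac{5}{3}\right)^{2} = \left(- \frac{25}{3}\right)^{2} = \frac{625}{9}$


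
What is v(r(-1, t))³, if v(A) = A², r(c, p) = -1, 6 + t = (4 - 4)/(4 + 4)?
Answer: 1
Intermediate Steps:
t = -6 (t = -6 + (4 - 4)/(4 + 4) = -6 + 0/8 = -6 + 0*(⅛) = -6 + 0 = -6)
v(r(-1, t))³ = ((-1)²)³ = 1³ = 1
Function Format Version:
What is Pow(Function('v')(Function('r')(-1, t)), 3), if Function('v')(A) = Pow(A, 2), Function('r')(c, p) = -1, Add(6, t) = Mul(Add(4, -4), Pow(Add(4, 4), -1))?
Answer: 1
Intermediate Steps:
t = -6 (t = Add(-6, Mul(Add(4, -4), Pow(Add(4, 4), -1))) = Add(-6, Mul(0, Pow(8, -1))) = Add(-6, Mul(0, Rational(1, 8))) = Add(-6, 0) = -6)
Pow(Function('v')(Function('r')(-1, t)), 3) = Pow(Pow(-1, 2), 3) = Pow(1, 3) = 1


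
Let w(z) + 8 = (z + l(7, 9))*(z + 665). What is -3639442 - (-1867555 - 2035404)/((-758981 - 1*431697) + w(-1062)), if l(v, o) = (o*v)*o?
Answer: -3618231595541/994171 ≈ -3.6394e+6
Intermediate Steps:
l(v, o) = v*o²
w(z) = -8 + (567 + z)*(665 + z) (w(z) = -8 + (z + 7*9²)*(z + 665) = -8 + (z + 7*81)*(665 + z) = -8 + (z + 567)*(665 + z) = -8 + (567 + z)*(665 + z))
-3639442 - (-1867555 - 2035404)/((-758981 - 1*431697) + w(-1062)) = -3639442 - (-1867555 - 2035404)/((-758981 - 1*431697) + (377047 + (-1062)² + 1232*(-1062))) = -3639442 - (-3902959)/((-758981 - 431697) + (377047 + 1127844 - 1308384)) = -3639442 - (-3902959)/(-1190678 + 196507) = -3639442 - (-3902959)/(-994171) = -3639442 - (-3902959)*(-1)/994171 = -3639442 - 1*3902959/994171 = -3639442 - 3902959/994171 = -3618231595541/994171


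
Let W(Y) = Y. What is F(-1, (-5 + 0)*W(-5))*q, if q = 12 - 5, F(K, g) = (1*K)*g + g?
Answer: 0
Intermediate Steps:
F(K, g) = g + K*g (F(K, g) = K*g + g = g + K*g)
q = 7
F(-1, (-5 + 0)*W(-5))*q = (((-5 + 0)*(-5))*(1 - 1))*7 = (-5*(-5)*0)*7 = (25*0)*7 = 0*7 = 0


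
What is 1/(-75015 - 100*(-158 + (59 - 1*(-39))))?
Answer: -1/69015 ≈ -1.4490e-5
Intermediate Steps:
1/(-75015 - 100*(-158 + (59 - 1*(-39)))) = 1/(-75015 - 100*(-158 + (59 + 39))) = 1/(-75015 - 100*(-158 + 98)) = 1/(-75015 - 100*(-60)) = 1/(-75015 + 6000) = 1/(-69015) = -1/69015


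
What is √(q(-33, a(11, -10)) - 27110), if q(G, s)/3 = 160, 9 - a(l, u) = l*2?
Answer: I*√26630 ≈ 163.19*I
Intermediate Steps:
a(l, u) = 9 - 2*l (a(l, u) = 9 - l*2 = 9 - 2*l)
q(G, s) = 480 (q(G, s) = 3*160 = 480)
√(q(-33, a(11, -10)) - 27110) = √(480 - 27110) = √(-26630) = I*√26630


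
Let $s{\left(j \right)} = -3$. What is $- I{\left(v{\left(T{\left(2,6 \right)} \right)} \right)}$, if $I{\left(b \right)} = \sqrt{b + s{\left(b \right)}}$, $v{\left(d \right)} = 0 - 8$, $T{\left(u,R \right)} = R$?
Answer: $- i \sqrt{11} \approx - 3.3166 i$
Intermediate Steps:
$v{\left(d \right)} = -8$
$I{\left(b \right)} = \sqrt{-3 + b}$ ($I{\left(b \right)} = \sqrt{b - 3} = \sqrt{-3 + b}$)
$- I{\left(v{\left(T{\left(2,6 \right)} \right)} \right)} = - \sqrt{-3 - 8} = - \sqrt{-11} = - i \sqrt{11}$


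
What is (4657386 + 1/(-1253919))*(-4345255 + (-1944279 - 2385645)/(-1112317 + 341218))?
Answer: -22414152342946431201541/1107555197 ≈ -2.0238e+13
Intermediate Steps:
(4657386 + 1/(-1253919))*(-4345255 + (-1944279 - 2385645)/(-1112317 + 341218)) = (4657386 - 1/1253919)*(-4345255 - 4329924/(-771099)) = 5839984795733*(-4345255 - 4329924*(-1/771099))/1253919 = 5839984795733*(-4345255 + 1443308/257033)/1253919 = (5839984795733/1253919)*(-1116872485107/257033) = -22414152342946431201541/1107555197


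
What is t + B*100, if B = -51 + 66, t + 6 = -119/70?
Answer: 14923/10 ≈ 1492.3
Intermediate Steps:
t = -77/10 (t = -6 - 119/70 = -6 - 119*1/70 = -6 - 17/10 = -77/10 ≈ -7.7000)
B = 15
t + B*100 = -77/10 + 15*100 = -77/10 + 1500 = 14923/10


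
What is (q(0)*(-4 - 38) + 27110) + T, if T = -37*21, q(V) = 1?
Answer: 26291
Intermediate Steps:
T = -777
(q(0)*(-4 - 38) + 27110) + T = (1*(-4 - 38) + 27110) - 777 = (1*(-42) + 27110) - 777 = (-42 + 27110) - 777 = 27068 - 777 = 26291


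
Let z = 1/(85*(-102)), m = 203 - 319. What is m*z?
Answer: 58/4335 ≈ 0.013379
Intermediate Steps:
m = -116
z = -1/8670 (z = (1/85)*(-1/102) = -1/8670 ≈ -0.00011534)
m*z = -116*(-1/8670) = 58/4335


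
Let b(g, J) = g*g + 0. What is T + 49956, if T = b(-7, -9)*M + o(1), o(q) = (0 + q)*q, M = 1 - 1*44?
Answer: 47850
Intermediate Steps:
M = -43 (M = 1 - 44 = -43)
b(g, J) = g² (b(g, J) = g² + 0 = g²)
o(q) = q² (o(q) = q*q = q²)
T = -2106 (T = (-7)²*(-43) + 1² = 49*(-43) + 1 = -2107 + 1 = -2106)
T + 49956 = -2106 + 49956 = 47850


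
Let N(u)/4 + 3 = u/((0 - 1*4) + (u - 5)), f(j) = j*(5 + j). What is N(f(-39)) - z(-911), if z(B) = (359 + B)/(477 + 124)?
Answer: -1861172/263839 ≈ -7.0542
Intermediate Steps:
z(B) = 359/601 + B/601 (z(B) = (359 + B)/601 = (359 + B)*(1/601) = 359/601 + B/601)
N(u) = -12 + 4*u/(-9 + u) (N(u) = -12 + 4*(u/((0 - 1*4) + (u - 5))) = -12 + 4*(u/((0 - 4) + (-5 + u))) = -12 + 4*(u/(-4 + (-5 + u))) = -12 + 4*(u/(-9 + u)) = -12 + 4*u/(-9 + u))
N(f(-39)) - z(-911) = 4*(27 - (-78)*(5 - 39))/(-9 - 39*(5 - 39)) - (359/601 + (1/601)*(-911)) = 4*(27 - (-78)*(-34))/(-9 - 39*(-34)) - (359/601 - 911/601) = 4*(27 - 2*1326)/(-9 + 1326) - 1*(-552/601) = 4*(27 - 2652)/1317 + 552/601 = 4*(1/1317)*(-2625) + 552/601 = -3500/439 + 552/601 = -1861172/263839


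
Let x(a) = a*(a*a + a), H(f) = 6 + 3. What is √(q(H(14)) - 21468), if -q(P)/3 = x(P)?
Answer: I*√23898 ≈ 154.59*I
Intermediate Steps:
H(f) = 9
x(a) = a*(a + a²) (x(a) = a*(a² + a) = a*(a + a²))
q(P) = -3*P²*(1 + P)
√(q(H(14)) - 21468) = √(3*9²*(-1 - 1*9) - 21468) = √(3*81*(-1 - 9) - 21468) = √(3*81*(-10) - 21468) = √(-2430 - 21468) = √(-23898) = I*√23898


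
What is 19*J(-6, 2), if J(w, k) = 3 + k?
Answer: 95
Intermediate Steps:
19*J(-6, 2) = 19*(3 + 2) = 19*5 = 95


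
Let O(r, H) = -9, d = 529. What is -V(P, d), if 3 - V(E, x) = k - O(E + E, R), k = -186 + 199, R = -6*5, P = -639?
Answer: 19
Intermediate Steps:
R = -30
k = 13
V(E, x) = -19 (V(E, x) = 3 - (13 - 1*(-9)) = 3 - (13 + 9) = 3 - 1*22 = 3 - 22 = -19)
-V(P, d) = -1*(-19) = 19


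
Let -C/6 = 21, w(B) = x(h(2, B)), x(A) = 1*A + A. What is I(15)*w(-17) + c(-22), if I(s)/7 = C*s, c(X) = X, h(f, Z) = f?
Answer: -52942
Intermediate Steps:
x(A) = 2*A (x(A) = A + A = 2*A)
w(B) = 4 (w(B) = 2*2 = 4)
C = -126 (C = -6*21 = -126)
I(s) = -882*s (I(s) = 7*(-126*s) = -882*s)
I(15)*w(-17) + c(-22) = -882*15*4 - 22 = -13230*4 - 22 = -52920 - 22 = -52942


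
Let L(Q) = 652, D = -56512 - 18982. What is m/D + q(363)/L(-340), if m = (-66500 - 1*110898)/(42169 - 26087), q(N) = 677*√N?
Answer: 88699/607047254 + 7447*√3/652 ≈ 19.783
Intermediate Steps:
D = -75494
m = -88699/8041 (m = (-66500 - 110898)/16082 = -177398*1/16082 = -88699/8041 ≈ -11.031)
m/D + q(363)/L(-340) = -88699/8041/(-75494) + (677*√363)/652 = -88699/8041*(-1/75494) + (677*(11*√3))*(1/652) = 88699/607047254 + (7447*√3)*(1/652) = 88699/607047254 + 7447*√3/652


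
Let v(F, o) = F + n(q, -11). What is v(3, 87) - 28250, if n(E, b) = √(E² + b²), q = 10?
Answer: -28247 + √221 ≈ -28232.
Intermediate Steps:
v(F, o) = F + √221 (v(F, o) = F + √(10² + (-11)²) = F + √(100 + 121) = F + √221)
v(3, 87) - 28250 = (3 + √221) - 28250 = -28247 + √221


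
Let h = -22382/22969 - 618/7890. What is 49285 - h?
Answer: 1488647520112/30204235 ≈ 49286.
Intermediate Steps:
h = -31798137/30204235 (h = -22382*1/22969 - 618*1/7890 = -22382/22969 - 103/1315 = -31798137/30204235 ≈ -1.0528)
49285 - h = 49285 - 1*(-31798137/30204235) = 49285 + 31798137/30204235 = 1488647520112/30204235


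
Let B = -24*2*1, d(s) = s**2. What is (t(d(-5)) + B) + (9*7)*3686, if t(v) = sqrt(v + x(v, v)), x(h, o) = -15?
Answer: 232170 + sqrt(10) ≈ 2.3217e+5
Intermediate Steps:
B = -48 (B = -48*1 = -48)
t(v) = sqrt(-15 + v) (t(v) = sqrt(v - 15) = sqrt(-15 + v))
(t(d(-5)) + B) + (9*7)*3686 = (sqrt(-15 + (-5)**2) - 48) + (9*7)*3686 = (sqrt(-15 + 25) - 48) + 63*3686 = (sqrt(10) - 48) + 232218 = (-48 + sqrt(10)) + 232218 = 232170 + sqrt(10)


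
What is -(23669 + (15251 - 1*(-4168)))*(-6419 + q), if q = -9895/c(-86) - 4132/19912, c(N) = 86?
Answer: 30133284720800/107027 ≈ 2.8155e+8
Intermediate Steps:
q = -12336537/107027 (q = -9895/86 - 4132/19912 = -9895*1/86 - 4132*1/19912 = -9895/86 - 1033/4978 = -12336537/107027 ≈ -115.27)
-(23669 + (15251 - 1*(-4168)))*(-6419 + q) = -(23669 + (15251 - 1*(-4168)))*(-6419 - 12336537/107027) = -(23669 + (15251 + 4168))*(-699342850)/107027 = -(23669 + 19419)*(-699342850)/107027 = -43088*(-699342850)/107027 = -1*(-30133284720800/107027) = 30133284720800/107027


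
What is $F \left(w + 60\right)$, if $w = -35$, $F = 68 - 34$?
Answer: $850$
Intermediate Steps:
$F = 34$ ($F = 68 - 34 = 34$)
$F \left(w + 60\right) = 34 \left(-35 + 60\right) = 34 \cdot 25 = 850$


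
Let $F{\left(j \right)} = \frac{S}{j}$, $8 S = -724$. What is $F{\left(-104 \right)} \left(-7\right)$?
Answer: $- \frac{1267}{208} \approx -6.0913$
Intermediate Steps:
$S = - \frac{181}{2}$ ($S = \frac{1}{8} \left(-724\right) = - \frac{181}{2} \approx -90.5$)
$F{\left(j \right)} = - \frac{181}{2 j}$
$F{\left(-104 \right)} \left(-7\right) = - \frac{181}{2 \left(-104\right)} \left(-7\right) = \left(- \frac{181}{2}\right) \left(- \frac{1}{104}\right) \left(-7\right) = \frac{181}{208} \left(-7\right) = - \frac{1267}{208}$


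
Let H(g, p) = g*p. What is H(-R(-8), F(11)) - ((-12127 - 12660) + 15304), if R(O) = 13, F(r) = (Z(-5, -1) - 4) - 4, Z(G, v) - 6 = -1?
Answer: 9522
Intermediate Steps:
Z(G, v) = 5 (Z(G, v) = 6 - 1 = 5)
F(r) = -3 (F(r) = (5 - 4) - 4 = 1 - 4 = -3)
H(-R(-8), F(11)) - ((-12127 - 12660) + 15304) = -1*13*(-3) - ((-12127 - 12660) + 15304) = -13*(-3) - (-24787 + 15304) = 39 - 1*(-9483) = 39 + 9483 = 9522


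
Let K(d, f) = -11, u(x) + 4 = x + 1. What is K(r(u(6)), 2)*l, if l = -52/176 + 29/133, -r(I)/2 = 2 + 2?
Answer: 453/532 ≈ 0.85150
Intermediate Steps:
u(x) = -3 + x (u(x) = -4 + (x + 1) = -4 + (1 + x) = -3 + x)
r(I) = -8 (r(I) = -2*(2 + 2) = -2*4 = -8)
l = -453/5852 (l = -52*1/176 + 29*(1/133) = -13/44 + 29/133 = -453/5852 ≈ -0.077409)
K(r(u(6)), 2)*l = -11*(-453/5852) = 453/532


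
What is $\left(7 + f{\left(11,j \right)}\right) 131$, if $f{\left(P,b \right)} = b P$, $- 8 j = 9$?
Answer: $- \frac{5633}{8} \approx -704.13$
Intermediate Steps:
$j = - \frac{9}{8}$ ($j = \left(- \frac{1}{8}\right) 9 = - \frac{9}{8} \approx -1.125$)
$f{\left(P,b \right)} = P b$
$\left(7 + f{\left(11,j \right)}\right) 131 = \left(7 + 11 \left(- \frac{9}{8}\right)\right) 131 = \left(7 - \frac{99}{8}\right) 131 = \left(- \frac{43}{8}\right) 131 = - \frac{5633}{8}$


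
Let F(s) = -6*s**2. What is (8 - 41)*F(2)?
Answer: 792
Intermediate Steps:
(8 - 41)*F(2) = (8 - 41)*(-6*2**2) = -(-198)*4 = -33*(-24) = 792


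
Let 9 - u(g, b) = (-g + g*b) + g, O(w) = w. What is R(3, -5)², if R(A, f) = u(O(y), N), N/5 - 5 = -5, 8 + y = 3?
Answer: 81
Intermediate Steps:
y = -5 (y = -8 + 3 = -5)
N = 0 (N = 25 + 5*(-5) = 25 - 25 = 0)
u(g, b) = 9 - b*g (u(g, b) = 9 - ((-g + g*b) + g) = 9 - ((-g + b*g) + g) = 9 - b*g)
R(A, f) = 9 (R(A, f) = 9 - 1*0*(-5) = 9 + 0 = 9)
R(3, -5)² = 9² = 81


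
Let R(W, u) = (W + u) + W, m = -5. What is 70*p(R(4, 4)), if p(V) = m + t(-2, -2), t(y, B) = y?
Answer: -490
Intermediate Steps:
R(W, u) = u + 2*W
p(V) = -7 (p(V) = -5 - 2 = -7)
70*p(R(4, 4)) = 70*(-7) = -490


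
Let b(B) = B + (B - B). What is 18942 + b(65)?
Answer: 19007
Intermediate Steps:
b(B) = B (b(B) = B + 0 = B)
18942 + b(65) = 18942 + 65 = 19007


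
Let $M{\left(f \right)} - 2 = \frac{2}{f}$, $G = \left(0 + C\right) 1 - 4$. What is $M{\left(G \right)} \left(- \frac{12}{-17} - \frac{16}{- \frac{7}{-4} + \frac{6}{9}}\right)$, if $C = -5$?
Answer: $- \frac{5184}{493} \approx -10.515$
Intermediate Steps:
$G = -9$ ($G = \left(0 - 5\right) 1 - 4 = \left(-5\right) 1 - 4 = -5 - 4 = -9$)
$M{\left(f \right)} = 2 + \frac{2}{f}$
$M{\left(G \right)} \left(- \frac{12}{-17} - \frac{16}{- \frac{7}{-4} + \frac{6}{9}}\right) = \left(2 + \frac{2}{-9}\right) \left(- \frac{12}{-17} - \frac{16}{- \frac{7}{-4} + \frac{6}{9}}\right) = \left(2 + 2 \left(- \frac{1}{9}\right)\right) \left(\left(-12\right) \left(- \frac{1}{17}\right) - \frac{16}{\left(-7\right) \left(- \frac{1}{4}\right) + 6 \cdot \frac{1}{9}}\right) = \left(2 - \frac{2}{9}\right) \left(\frac{12}{17} - \frac{16}{\frac{7}{4} + \frac{2}{3}}\right) = \frac{16 \left(\frac{12}{17} - \frac{16}{\frac{29}{12}}\right)}{9} = \frac{16 \left(\frac{12}{17} - \frac{192}{29}\right)}{9} = \frac{16}{9} \left(- \frac{2916}{493}\right) = - \frac{5184}{493}$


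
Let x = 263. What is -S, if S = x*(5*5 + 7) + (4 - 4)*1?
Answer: -8416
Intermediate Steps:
S = 8416 (S = 263*(5*5 + 7) + (4 - 4)*1 = 263*(25 + 7) + 0*1 = 263*32 + 0 = 8416 + 0 = 8416)
-S = -1*8416 = -8416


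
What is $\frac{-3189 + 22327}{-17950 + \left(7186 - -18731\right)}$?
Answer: $\frac{19138}{7967} \approx 2.4022$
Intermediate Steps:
$\frac{-3189 + 22327}{-17950 + \left(7186 - -18731\right)} = \frac{19138}{-17950 + \left(7186 + 18731\right)} = \frac{19138}{-17950 + 25917} = \frac{19138}{7967}$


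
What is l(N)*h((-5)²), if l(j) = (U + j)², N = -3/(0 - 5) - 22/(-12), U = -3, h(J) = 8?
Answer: 578/225 ≈ 2.5689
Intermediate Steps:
N = 73/30 (N = -3/(-5) - 22*(-1/12) = -3*(-⅕) + 11/6 = ⅗ + 11/6 = 73/30 ≈ 2.4333)
l(j) = (-3 + j)²
l(N)*h((-5)²) = (-3 + 73/30)²*8 = (-17/30)²*8 = (289/900)*8 = 578/225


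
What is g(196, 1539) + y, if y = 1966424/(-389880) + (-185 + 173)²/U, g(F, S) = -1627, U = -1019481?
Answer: -1422581191904/871656255 ≈ -1632.0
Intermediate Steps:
y = -4396465019/871656255 (y = 1966424/(-389880) + (-185 + 173)²/(-1019481) = 1966424*(-1/389880) + (-12)²*(-1/1019481) = -12937/2565 + 144*(-1/1019481) = -12937/2565 - 48/339827 = -4396465019/871656255 ≈ -5.0438)
g(196, 1539) + y = -1627 - 4396465019/871656255 = -1422581191904/871656255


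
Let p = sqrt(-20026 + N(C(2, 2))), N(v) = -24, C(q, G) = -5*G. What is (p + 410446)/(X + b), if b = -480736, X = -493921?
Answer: -410446/974657 - 5*I*sqrt(802)/974657 ≈ -0.42112 - 0.00014528*I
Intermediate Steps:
p = 5*I*sqrt(802) (p = sqrt(-20026 - 24) = sqrt(-20050) = 5*I*sqrt(802) ≈ 141.6*I)
(p + 410446)/(X + b) = (5*I*sqrt(802) + 410446)/(-493921 - 480736) = (410446 + 5*I*sqrt(802))/(-974657) = (410446 + 5*I*sqrt(802))*(-1/974657) = -410446/974657 - 5*I*sqrt(802)/974657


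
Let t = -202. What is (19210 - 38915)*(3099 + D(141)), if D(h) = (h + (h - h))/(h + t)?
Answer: -3722235090/61 ≈ -6.1020e+7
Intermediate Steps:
D(h) = h/(-202 + h) (D(h) = (h + (h - h))/(h - 202) = (h + 0)/(-202 + h) = h/(-202 + h))
(19210 - 38915)*(3099 + D(141)) = (19210 - 38915)*(3099 + 141/(-202 + 141)) = -19705*(3099 + 141/(-61)) = -19705*(3099 + 141*(-1/61)) = -19705*(3099 - 141/61) = -19705*188898/61 = -3722235090/61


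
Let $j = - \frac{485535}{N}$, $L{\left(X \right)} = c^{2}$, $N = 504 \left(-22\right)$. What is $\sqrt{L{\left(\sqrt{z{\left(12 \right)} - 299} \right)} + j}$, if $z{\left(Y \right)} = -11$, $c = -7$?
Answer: $\frac{\sqrt{79221219}}{924} \approx 9.6327$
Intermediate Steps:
$N = -11088$
$L{\left(X \right)} = 49$ ($L{\left(X \right)} = \left(-7\right)^{2} = 49$)
$j = \frac{161845}{3696}$ ($j = - \frac{485535}{-11088} = \left(-485535\right) \left(- \frac{1}{11088}\right) = \frac{161845}{3696} \approx 43.789$)
$\sqrt{L{\left(\sqrt{z{\left(12 \right)} - 299} \right)} + j} = \sqrt{49 + \frac{161845}{3696}} = \sqrt{\frac{342949}{3696}} = \frac{\sqrt{79221219}}{924}$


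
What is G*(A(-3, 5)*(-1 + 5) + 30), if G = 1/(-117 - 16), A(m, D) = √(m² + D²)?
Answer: -30/133 - 4*√34/133 ≈ -0.40093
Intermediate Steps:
A(m, D) = √(D² + m²)
G = -1/133 (G = 1/(-133) = -1/133 ≈ -0.0075188)
G*(A(-3, 5)*(-1 + 5) + 30) = -(√(5² + (-3)²)*(-1 + 5) + 30)/133 = -(√(25 + 9)*4 + 30)/133 = -(√34*4 + 30)/133 = -(4*√34 + 30)/133 = -(30 + 4*√34)/133 = -30/133 - 4*√34/133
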